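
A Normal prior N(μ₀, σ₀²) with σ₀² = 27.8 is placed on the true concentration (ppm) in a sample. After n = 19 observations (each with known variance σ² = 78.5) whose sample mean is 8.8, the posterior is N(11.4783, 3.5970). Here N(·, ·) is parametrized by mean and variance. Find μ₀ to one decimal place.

μ₀ = 29.5

With known observation variance, the Normal–Normal posterior has precision τ_n = τ₀ + n/σ² and mean μ_n = (τ₀μ₀ + (n/σ²)x̄)/τ_n.
Here τ₀ = 1/27.8 = 0.035971 and τ_data = 19/78.5 = 0.242038, so τ_n = 0.278009.
Rearranging for μ₀: μ₀ = (μ_n·τ_n − τ_data·x̄)/τ₀ = (11.4783·0.278009 − 0.242038·8.8) / 0.035971 = 1.061136/0.035971 ≈ 29.5.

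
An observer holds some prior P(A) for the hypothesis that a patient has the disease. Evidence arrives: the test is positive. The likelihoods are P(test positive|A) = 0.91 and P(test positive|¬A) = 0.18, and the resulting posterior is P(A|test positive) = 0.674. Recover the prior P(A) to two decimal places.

P(A) = 0.29

Bayes' rule in odds form gives O(A|E) = O(A)·[P(E|A)/P(E|¬A)], hence O(A) = O(A|E)/LR.
Posterior odds = 0.674/(1−0.674) = 2.0675. LR = 0.91/0.18 = 5.0556.
Prior odds = 2.0675/5.0556 = 0.4090, so P(A) = 0.4090/(1+0.4090) ≈ 0.29.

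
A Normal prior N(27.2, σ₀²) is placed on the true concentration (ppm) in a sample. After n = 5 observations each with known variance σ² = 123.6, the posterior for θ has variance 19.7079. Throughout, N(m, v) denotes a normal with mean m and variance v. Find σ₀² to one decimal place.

For the Normal–Normal model with known σ², precisions add: τ_n = τ₀ + n/σ².
So 1/σ₀² = 1/19.7079 − 5/123.6 = 0.050741 − 0.040453 = 0.010288.
Hence σ₀² = 1/0.010288 ≈ 97.2.

σ₀² = 97.2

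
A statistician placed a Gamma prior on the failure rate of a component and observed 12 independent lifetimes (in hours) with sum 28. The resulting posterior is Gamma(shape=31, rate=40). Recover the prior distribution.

Gamma(shape=19, rate=12)

Gamma–exponential conjugacy: posterior shape = α + n, posterior rate = β + Σtᵢ.
So α = 31 − 12 = 19 and β = 40 − 28 = 12.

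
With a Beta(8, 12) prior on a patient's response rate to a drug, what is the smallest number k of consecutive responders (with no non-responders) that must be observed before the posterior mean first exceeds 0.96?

k = 281

After k responders and 0 non-responders the posterior is Beta(8+k, 12), with mean (8+k)/(8+12+k).
Set (8+k)/(20+k) > 0.96 and solve: k > (0.96·20 − 8)/(1 − 0.96) = 280.000.
The smallest integer exceeding 280.000 is 281.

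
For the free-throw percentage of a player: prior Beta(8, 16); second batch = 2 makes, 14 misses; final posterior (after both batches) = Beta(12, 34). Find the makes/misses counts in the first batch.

2 makes and 4 misses

Sequential conjugate updates are equivalent to a single update on the pooled data, so total successes = posterior α − prior α and total failures = posterior β − prior β.
Total across both batches: 12−8=4 makes, 34−16=18 misses.
Subtract the second batch: 4−2=2 makes and 18−14=4 misses.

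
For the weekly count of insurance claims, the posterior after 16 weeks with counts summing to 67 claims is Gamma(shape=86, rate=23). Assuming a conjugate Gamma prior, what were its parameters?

Gamma(shape=19, rate=7)

Gamma–Poisson conjugacy: posterior shape = α + Σxᵢ, posterior rate = β + n.
So α = 86 − 67 = 19 and β = 23 − 16 = 7.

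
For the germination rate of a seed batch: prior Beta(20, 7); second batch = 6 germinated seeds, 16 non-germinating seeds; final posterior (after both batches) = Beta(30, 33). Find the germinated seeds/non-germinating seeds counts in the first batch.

4 germinated seeds and 10 non-germinating seeds

Sequential conjugate updates are equivalent to a single update on the pooled data, so total successes = posterior α − prior α and total failures = posterior β − prior β.
Total across both batches: 30−20=10 germinated seeds, 33−7=26 non-germinating seeds.
Subtract the second batch: 10−6=4 germinated seeds and 26−16=10 non-germinating seeds.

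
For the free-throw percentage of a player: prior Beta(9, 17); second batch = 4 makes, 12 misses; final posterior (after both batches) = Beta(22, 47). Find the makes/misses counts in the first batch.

9 makes and 18 misses

Sequential conjugate updates are equivalent to a single update on the pooled data, so total successes = posterior α − prior α and total failures = posterior β − prior β.
Total across both batches: 22−9=13 makes, 47−17=30 misses.
Subtract the second batch: 13−4=9 makes and 30−12=18 misses.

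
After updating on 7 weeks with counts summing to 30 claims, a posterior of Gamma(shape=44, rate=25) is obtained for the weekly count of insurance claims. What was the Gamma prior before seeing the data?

A Gamma(α, β) prior (rate parametrization) on a Poisson rate with n observations summing to S gives posterior Gamma(α+S, β+n).
So α = 44 − 30 = 14 and β = 25 − 7 = 18.

Gamma(shape=14, rate=18)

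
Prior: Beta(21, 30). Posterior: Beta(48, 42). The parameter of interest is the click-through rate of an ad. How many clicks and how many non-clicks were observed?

Beta is conjugate to the binomial likelihood: posterior = Beta(α+s, β+f).
Match parameters: s=48−21=27, f=42−30=12.

27 clicks and 12 non-clicks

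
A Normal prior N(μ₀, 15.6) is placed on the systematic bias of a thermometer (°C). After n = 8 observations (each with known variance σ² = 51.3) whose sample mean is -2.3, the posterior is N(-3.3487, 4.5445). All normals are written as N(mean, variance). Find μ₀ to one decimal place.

μ₀ = -5.9

With known observation variance, the Normal–Normal posterior has precision τ_n = τ₀ + n/σ² and mean μ_n = (τ₀μ₀ + (n/σ²)x̄)/τ_n.
Here τ₀ = 1/15.6 = 0.064103 and τ_data = 8/51.3 = 0.155945, so τ_n = 0.220048.
Rearranging for μ₀: μ₀ = (μ_n·τ_n − τ_data·x̄)/τ₀ = (-3.3487·0.220048 − 0.155945·-2.3) / 0.064103 = -0.378201/0.064103 ≈ -5.9.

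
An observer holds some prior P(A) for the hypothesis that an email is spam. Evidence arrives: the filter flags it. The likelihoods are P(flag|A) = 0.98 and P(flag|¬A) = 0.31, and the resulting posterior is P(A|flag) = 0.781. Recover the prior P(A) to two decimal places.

P(A) = 0.53

Bayes' rule in odds form gives O(A|E) = O(A)·[P(E|A)/P(E|¬A)], hence O(A) = O(A|E)/LR.
Posterior odds = 0.781/(1−0.781) = 3.5662. LR = 0.98/0.31 = 3.1613.
Prior odds = 3.5662/3.1613 = 1.1281, so P(A) = 1.1281/(1+1.1281) ≈ 0.53.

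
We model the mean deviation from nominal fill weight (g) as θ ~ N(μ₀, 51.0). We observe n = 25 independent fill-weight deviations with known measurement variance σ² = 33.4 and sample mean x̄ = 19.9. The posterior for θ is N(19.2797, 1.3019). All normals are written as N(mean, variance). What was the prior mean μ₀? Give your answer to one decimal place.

μ₀ = -4.4

With known observation variance, the Normal–Normal posterior has precision τ_n = τ₀ + n/σ² and mean μ_n = (τ₀μ₀ + (n/σ²)x̄)/τ_n.
Here τ₀ = 1/51.0 = 0.019608 and τ_data = 25/33.4 = 0.748503, so τ_n = 0.768111.
Rearranging for μ₀: μ₀ = (μ_n·τ_n − τ_data·x̄)/τ₀ = (19.2797·0.768111 − 0.748503·19.9) / 0.019608 = -0.086260/0.019608 ≈ -4.4.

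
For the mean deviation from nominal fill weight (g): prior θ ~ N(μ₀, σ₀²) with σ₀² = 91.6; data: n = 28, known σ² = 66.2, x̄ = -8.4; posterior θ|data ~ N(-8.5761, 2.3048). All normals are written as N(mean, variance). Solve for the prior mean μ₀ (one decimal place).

The posterior mean is a precision-weighted average: μ_n = (τ₀μ₀ + τ_data·x̄)/(τ₀+τ_data), with τ₀=1/σ₀² and τ_data=n/σ².
Here τ₀ = 1/91.6 = 0.010917 and τ_data = 28/66.2 = 0.422961, so τ_n = 0.433878.
Rearranging for μ₀: μ₀ = (μ_n·τ_n − τ_data·x̄)/τ₀ = (-8.5761·0.433878 − 0.422961·-8.4) / 0.010917 = -0.168109/0.010917 ≈ -15.4.

μ₀ = -15.4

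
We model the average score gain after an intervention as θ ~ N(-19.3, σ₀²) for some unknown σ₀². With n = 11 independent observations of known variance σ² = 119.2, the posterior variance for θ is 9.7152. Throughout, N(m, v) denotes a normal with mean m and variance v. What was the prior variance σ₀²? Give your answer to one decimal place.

Posterior precision equals prior precision plus data precision: 1/σ_n² = 1/σ₀² + n/σ².
So 1/σ₀² = 1/9.7152 − 11/119.2 = 0.102931 − 0.092282 = 0.010649.
Hence σ₀² = 1/0.010649 ≈ 93.9.

σ₀² = 93.9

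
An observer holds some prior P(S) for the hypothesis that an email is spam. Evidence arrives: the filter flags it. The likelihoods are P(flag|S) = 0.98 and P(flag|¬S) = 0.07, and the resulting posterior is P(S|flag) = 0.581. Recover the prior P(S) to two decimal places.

Bayes' rule in odds form gives O(S|E) = O(S)·[P(E|S)/P(E|¬S)], hence O(S) = O(S|E)/LR.
Posterior odds = 0.581/(1−0.581) = 1.3866. LR = 0.98/0.07 = 14.0000.
Prior odds = 1.3866/14.0000 = 0.0990, so P(S) = 0.0990/(1+0.0990) ≈ 0.09.

P(S) = 0.09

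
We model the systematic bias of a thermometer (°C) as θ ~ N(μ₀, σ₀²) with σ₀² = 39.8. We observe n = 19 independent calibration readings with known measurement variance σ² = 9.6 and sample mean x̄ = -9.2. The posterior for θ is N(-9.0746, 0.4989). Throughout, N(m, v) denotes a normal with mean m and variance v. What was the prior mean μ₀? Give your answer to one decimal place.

With known observation variance, the Normal–Normal posterior has precision τ_n = τ₀ + n/σ² and mean μ_n = (τ₀μ₀ + (n/σ²)x̄)/τ_n.
Here τ₀ = 1/39.8 = 0.025126 and τ_data = 19/9.6 = 1.979167, so τ_n = 2.004293.
Rearranging for μ₀: μ₀ = (μ_n·τ_n − τ_data·x̄)/τ₀ = (-9.0746·2.004293 − 1.979167·-9.2) / 0.025126 = 0.020179/0.025126 ≈ 0.8.

μ₀ = 0.8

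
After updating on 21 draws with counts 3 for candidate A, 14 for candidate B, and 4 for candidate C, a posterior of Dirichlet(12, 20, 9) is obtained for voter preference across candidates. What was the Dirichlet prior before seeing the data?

Dirichlet(9, 6, 5)

For a Dirichlet(α) prior with multinomial counts c, the posterior is Dirichlet(α + c) componentwise.
Subtract each count from the matching posterior parameter: 12−3=9, 20−14=6, 9−4=5.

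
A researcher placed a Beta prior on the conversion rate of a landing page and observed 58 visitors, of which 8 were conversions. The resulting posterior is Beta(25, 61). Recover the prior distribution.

Beta(17, 11)

A Beta(α, β) prior with s successes and f failures in binomial data gives a Beta(α+s, β+f) posterior.
Subtract the data counts: 25−8=17, 61−50=11.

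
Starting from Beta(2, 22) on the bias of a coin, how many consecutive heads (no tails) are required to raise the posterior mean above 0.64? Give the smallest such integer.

After k heads and 0 tails the posterior is Beta(2+k, 22), with mean (2+k)/(2+22+k).
Set (2+k)/(24+k) > 0.64 and solve: k > (0.64·24 − 2)/(1 − 0.64) = 37.111.
The smallest integer exceeding 37.111 is 38.

k = 38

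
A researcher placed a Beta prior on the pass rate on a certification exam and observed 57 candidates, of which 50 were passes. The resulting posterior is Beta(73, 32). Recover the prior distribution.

Beta(23, 25)

Beta is conjugate to the binomial likelihood: posterior = Beta(a+s, b+f).
Subtract the data counts: 73−50=23, 32−7=25.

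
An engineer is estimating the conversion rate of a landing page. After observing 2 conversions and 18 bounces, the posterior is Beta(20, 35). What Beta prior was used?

Beta(18, 17)

A Beta(α, β) prior with s successes and f failures in binomial data gives a Beta(α+s, β+f) posterior.
So α = 20 − 2 = 18 and β = 35 − 18 = 17.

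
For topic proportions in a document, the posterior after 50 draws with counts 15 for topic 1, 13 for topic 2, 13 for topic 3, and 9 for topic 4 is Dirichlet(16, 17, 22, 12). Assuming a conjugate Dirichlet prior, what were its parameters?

For a Dirichlet(α) prior with multinomial counts c, the posterior is Dirichlet(α + c) componentwise.
Subtract each count from the matching posterior parameter: 16−15=1, 17−13=4, 22−13=9, 12−9=3.

Dirichlet(1, 4, 9, 3)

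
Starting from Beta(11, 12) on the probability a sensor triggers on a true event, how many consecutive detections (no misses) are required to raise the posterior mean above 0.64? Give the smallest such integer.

After k detections and 0 misses the posterior is Beta(11+k, 12), with mean (11+k)/(11+12+k).
Set (11+k)/(23+k) > 0.64 and solve: k > (0.64·23 − 11)/(1 − 0.64) = 10.333.
The smallest integer exceeding 10.333 is 11, and checking k=11: (22)/(34) = 0.6471 > 0.64.

k = 11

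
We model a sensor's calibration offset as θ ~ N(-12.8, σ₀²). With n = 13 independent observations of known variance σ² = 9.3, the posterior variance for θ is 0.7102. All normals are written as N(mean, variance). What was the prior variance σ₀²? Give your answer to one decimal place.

σ₀² = 98.0

Posterior precision equals prior precision plus data precision: 1/σ_n² = 1/σ₀² + n/σ².
So 1/σ₀² = 1/0.7102 − 13/9.3 = 1.408054 − 1.397849 = 0.010205.
Hence σ₀² = 1/0.010205 ≈ 98.0.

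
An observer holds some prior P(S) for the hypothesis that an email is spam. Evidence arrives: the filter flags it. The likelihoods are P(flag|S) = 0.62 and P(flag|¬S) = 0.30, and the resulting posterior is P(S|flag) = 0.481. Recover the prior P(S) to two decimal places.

Bayes' rule in odds form gives O(S|E) = O(S)·[P(E|S)/P(E|¬S)], hence O(S) = O(S|E)/LR.
Posterior odds = 0.481/(1−0.481) = 0.9268. LR = 0.62/0.30 = 2.0667.
Prior odds = 0.9268/2.0667 = 0.4484, so P(S) = 0.4484/(1+0.4484) ≈ 0.31.

P(S) = 0.31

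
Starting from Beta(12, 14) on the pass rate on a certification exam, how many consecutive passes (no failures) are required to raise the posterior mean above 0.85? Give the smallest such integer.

k = 68

After k passes and 0 failures the posterior is Beta(12+k, 14), with mean (12+k)/(12+14+k).
Set (12+k)/(26+k) > 0.85 and solve: k > (0.85·26 − 12)/(1 − 0.85) = 67.333.
The smallest integer exceeding 67.333 is 68.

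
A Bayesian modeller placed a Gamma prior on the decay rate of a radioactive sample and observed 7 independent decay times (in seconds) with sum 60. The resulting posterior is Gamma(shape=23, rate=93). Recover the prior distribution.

For an exponential likelihood with a Gamma(α, β) prior on the rate, n observations with total T give posterior Gamma(α+n, β+T).
So α = 23 − 7 = 16 and β = 93 − 60 = 33.

Gamma(shape=16, rate=33)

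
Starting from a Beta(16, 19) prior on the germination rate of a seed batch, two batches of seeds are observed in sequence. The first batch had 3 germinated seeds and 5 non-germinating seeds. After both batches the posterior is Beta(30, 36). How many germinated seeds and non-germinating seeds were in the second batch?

11 germinated seeds and 12 non-germinating seeds

Sequential conjugate updates are equivalent to a single update on the pooled data, so total successes = posterior α − prior α and total failures = posterior β − prior β.
Total across both batches: 30−16=14 germinated seeds, 36−19=17 non-germinating seeds.
Subtract the first batch: 14−3=11 germinated seeds and 17−5=12 non-germinating seeds.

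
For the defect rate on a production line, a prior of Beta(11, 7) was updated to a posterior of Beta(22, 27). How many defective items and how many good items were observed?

A Beta(a, b) prior with s successes and f failures in binomial data gives a Beta(a+s, b+f) posterior.
So s = 22 − 11 = 11 and f = 27 − 7 = 20.

11 defective items and 20 good items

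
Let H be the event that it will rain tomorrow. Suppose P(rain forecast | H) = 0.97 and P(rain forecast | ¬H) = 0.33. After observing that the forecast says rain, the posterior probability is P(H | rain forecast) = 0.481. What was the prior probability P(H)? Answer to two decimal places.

P(H) = 0.24

In odds form, posterior odds = prior odds × likelihood ratio, so prior odds = posterior odds ÷ LR.
Posterior odds = 0.481/(1−0.481) = 0.9268. LR = 0.97/0.33 = 2.9394.
Prior odds = 0.9268/2.9394 = 0.3153, so P(H) = 0.3153/(1+0.3153) ≈ 0.24.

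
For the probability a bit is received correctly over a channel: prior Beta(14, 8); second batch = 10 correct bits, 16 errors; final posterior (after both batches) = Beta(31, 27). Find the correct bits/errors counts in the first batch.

7 correct bits and 3 errors

Sequential conjugate updates are equivalent to a single update on the pooled data, so total successes = posterior α − prior α and total failures = posterior β − prior β.
Total across both batches: 31−14=17 correct bits, 27−8=19 errors.
Subtract the second batch: 17−10=7 correct bits and 19−16=3 errors.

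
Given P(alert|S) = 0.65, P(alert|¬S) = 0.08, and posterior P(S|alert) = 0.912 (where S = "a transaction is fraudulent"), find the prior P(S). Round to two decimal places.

In odds form, posterior odds = prior odds × likelihood ratio, so prior odds = posterior odds ÷ LR.
Posterior odds = 0.912/(1−0.912) = 10.3636. LR = 0.65/0.08 = 8.1250.
Prior odds = 10.3636/8.1250 = 1.2755, so P(S) = 1.2755/(1+1.2755) ≈ 0.56.

P(S) = 0.56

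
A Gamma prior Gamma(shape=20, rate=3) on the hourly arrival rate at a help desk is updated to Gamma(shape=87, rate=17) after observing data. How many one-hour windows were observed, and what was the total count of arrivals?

A Gamma(α, β) prior (rate parametrization) on a Poisson rate with n observations summing to S gives posterior Gamma(α+S, β+n).
Matching: Σxᵢ = 87 − 20 = 67 and n = 17 − 3 = 14.

n = 14 one-hour windows with total 67 arrivals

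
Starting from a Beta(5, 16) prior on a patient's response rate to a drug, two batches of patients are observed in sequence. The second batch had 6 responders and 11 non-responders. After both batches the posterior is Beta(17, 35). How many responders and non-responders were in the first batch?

6 responders and 8 non-responders

Sequential conjugate updates are equivalent to a single update on the pooled data, so total successes = posterior α − prior α and total failures = posterior β − prior β.
Total across both batches: 17−5=12 responders, 35−16=19 non-responders.
Subtract the second batch: 12−6=6 responders and 19−11=8 non-responders.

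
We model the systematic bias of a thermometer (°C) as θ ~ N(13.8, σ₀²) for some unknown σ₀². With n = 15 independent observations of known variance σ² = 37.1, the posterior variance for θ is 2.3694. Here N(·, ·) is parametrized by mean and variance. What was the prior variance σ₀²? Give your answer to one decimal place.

Posterior precision equals prior precision plus data precision: 1/σ_n² = 1/σ₀² + n/σ².
So 1/σ₀² = 1/2.3694 − 15/37.1 = 0.422048 − 0.404313 = 0.017735.
Hence σ₀² = 1/0.017735 ≈ 56.4.

σ₀² = 56.4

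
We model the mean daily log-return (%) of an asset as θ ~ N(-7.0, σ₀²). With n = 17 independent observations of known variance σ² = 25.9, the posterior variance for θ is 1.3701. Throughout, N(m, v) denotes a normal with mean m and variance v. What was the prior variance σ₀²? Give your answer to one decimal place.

For the Normal–Normal model with known σ², precisions add: τ_n = τ₀ + n/σ².
So 1/σ₀² = 1/1.3701 − 17/25.9 = 0.729874 − 0.656371 = 0.073503.
Hence σ₀² = 1/0.073503 ≈ 13.6.

σ₀² = 13.6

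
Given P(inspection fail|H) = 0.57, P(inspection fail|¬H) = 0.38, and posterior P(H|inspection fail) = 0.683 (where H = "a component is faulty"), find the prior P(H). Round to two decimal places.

Bayes' rule in odds form gives O(H|E) = O(H)·[P(E|H)/P(E|¬H)], hence O(H) = O(H|E)/LR.
Posterior odds = 0.683/(1−0.683) = 2.1546. LR = 0.57/0.38 = 1.5000.
Prior odds = 2.1546/1.5000 = 1.4364, so P(H) = 1.4364/(1+1.4364) ≈ 0.59.

P(H) = 0.59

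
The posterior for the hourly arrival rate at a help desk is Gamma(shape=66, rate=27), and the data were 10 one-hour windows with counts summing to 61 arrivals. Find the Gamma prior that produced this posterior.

Gamma–Poisson conjugacy: posterior shape = α + Σxᵢ, posterior rate = β + n.
So α = 66 − 61 = 5 and β = 27 − 10 = 17.

Gamma(shape=5, rate=17)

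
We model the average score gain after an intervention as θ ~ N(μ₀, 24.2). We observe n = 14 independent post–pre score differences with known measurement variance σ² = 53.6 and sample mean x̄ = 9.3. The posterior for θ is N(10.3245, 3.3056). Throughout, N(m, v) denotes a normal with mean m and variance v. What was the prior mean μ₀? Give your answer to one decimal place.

μ₀ = 16.8

The posterior mean is a precision-weighted average: μ_n = (τ₀μ₀ + τ_data·x̄)/(τ₀+τ_data), with τ₀=1/σ₀² and τ_data=n/σ².
Here τ₀ = 1/24.2 = 0.041322 and τ_data = 14/53.6 = 0.261194, so τ_n = 0.302516.
Rearranging for μ₀: μ₀ = (μ_n·τ_n − τ_data·x̄)/τ₀ = (10.3245·0.302516 − 0.261194·9.3) / 0.041322 = 0.694222/0.041322 ≈ 16.8.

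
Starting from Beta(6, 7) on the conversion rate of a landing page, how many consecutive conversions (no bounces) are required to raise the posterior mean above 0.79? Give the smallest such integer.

After k conversions and 0 bounces the posterior is Beta(6+k, 7), with mean (6+k)/(6+7+k).
Set (6+k)/(13+k) > 0.79 and solve: k > (0.79·13 − 6)/(1 − 0.79) = 20.333.
The smallest integer exceeding 20.333 is 21, and checking k=21: (27)/(34) = 0.7941 > 0.79.

k = 21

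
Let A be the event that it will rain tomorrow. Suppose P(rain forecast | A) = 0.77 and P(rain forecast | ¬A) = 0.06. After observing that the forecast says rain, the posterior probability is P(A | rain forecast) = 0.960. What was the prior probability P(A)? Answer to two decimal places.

Bayes' rule in odds form gives O(A|E) = O(A)·[P(E|A)/P(E|¬A)], hence O(A) = O(A|E)/LR.
Posterior odds = 0.960/(1−0.960) = 24.0000. LR = 0.77/0.06 = 12.8333.
Prior odds = 24.0000/12.8333 = 1.8701, so P(A) = 1.8701/(1+1.8701) ≈ 0.65.

P(A) = 0.65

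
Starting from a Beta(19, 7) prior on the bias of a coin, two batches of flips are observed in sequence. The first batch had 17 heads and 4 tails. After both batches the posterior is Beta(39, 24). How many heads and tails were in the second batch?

3 heads and 13 tails

Sequential conjugate updates are equivalent to a single update on the pooled data, so total successes = posterior α − prior α and total failures = posterior β − prior β.
Total across both batches: 39−19=20 heads, 24−7=17 tails.
Subtract the first batch: 20−17=3 heads and 17−4=13 tails.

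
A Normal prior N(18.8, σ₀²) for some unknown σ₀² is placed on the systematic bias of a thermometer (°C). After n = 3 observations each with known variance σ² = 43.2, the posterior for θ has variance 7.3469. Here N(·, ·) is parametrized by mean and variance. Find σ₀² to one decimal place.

σ₀² = 15.0

For the Normal–Normal model with known σ², precisions add: τ_n = τ₀ + n/σ².
So 1/σ₀² = 1/7.3469 − 3/43.2 = 0.136112 − 0.069444 = 0.066668.
Hence σ₀² = 1/0.066668 ≈ 15.0.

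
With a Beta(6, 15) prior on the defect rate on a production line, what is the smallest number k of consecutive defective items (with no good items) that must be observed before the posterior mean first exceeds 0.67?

After k defective items and 0 good items the posterior is Beta(6+k, 15), with mean (6+k)/(6+15+k).
Set (6+k)/(21+k) > 0.67 and solve: k > (0.67·21 − 6)/(1 − 0.67) = 24.455.
The smallest integer exceeding 24.455 is 25, and checking k=25: (31)/(46) = 0.6739 > 0.67.

k = 25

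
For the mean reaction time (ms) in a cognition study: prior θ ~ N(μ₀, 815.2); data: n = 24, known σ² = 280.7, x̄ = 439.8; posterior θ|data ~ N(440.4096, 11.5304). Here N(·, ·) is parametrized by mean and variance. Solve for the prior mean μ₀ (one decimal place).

The posterior mean is a precision-weighted average: μ_n = (τ₀μ₀ + τ_data·x̄)/(τ₀+τ_data), with τ₀=1/σ₀² and τ_data=n/σ².
Here τ₀ = 1/815.2 = 0.001227 and τ_data = 24/280.7 = 0.085501, so τ_n = 0.086728.
Rearranging for μ₀: μ₀ = (μ_n·τ_n − τ_data·x̄)/τ₀ = (440.4096·0.086728 − 0.085501·439.8) / 0.001227 = 0.592504/0.001227 ≈ 482.9.

μ₀ = 482.9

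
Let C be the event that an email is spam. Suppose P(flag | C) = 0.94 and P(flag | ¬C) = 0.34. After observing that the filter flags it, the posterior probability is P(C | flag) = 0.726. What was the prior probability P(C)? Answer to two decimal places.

Bayes' rule in odds form gives O(C|E) = O(C)·[P(E|C)/P(E|¬C)], hence O(C) = O(C|E)/LR.
Posterior odds = 0.726/(1−0.726) = 2.6496. LR = 0.94/0.34 = 2.7647.
Prior odds = 2.6496/2.7647 = 0.9584, so P(C) = 0.9584/(1+0.9584) ≈ 0.49.

P(C) = 0.49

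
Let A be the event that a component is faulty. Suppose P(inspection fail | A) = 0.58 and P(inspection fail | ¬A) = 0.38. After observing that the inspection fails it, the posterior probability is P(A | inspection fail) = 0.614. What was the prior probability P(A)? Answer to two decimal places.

P(A) = 0.51

Bayes' rule in odds form gives O(A|E) = O(A)·[P(E|A)/P(E|¬A)], hence O(A) = O(A|E)/LR.
Posterior odds = 0.614/(1−0.614) = 1.5907. LR = 0.58/0.38 = 1.5263.
Prior odds = 1.5907/1.5263 = 1.0422, so P(A) = 1.0422/(1+1.0422) ≈ 0.51.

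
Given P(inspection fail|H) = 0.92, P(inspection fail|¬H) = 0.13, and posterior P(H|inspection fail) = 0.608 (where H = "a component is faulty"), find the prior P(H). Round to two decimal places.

P(H) = 0.18

Bayes' rule in odds form gives O(H|E) = O(H)·[P(E|H)/P(E|¬H)], hence O(H) = O(H|E)/LR.
Posterior odds = 0.608/(1−0.608) = 1.5510. LR = 0.92/0.13 = 7.0769.
Prior odds = 1.5510/7.0769 = 0.2192, so P(H) = 0.2192/(1+0.2192) ≈ 0.18.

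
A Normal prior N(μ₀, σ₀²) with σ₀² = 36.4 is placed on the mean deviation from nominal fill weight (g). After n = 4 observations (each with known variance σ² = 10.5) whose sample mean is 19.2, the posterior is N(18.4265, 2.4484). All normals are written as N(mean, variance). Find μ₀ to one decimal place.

With known observation variance, the Normal–Normal posterior has precision τ_n = τ₀ + n/σ² and mean μ_n = (τ₀μ₀ + (n/σ²)x̄)/τ_n.
Here τ₀ = 1/36.4 = 0.027473 and τ_data = 4/10.5 = 0.380952, so τ_n = 0.408425.
Rearranging for μ₀: μ₀ = (μ_n·τ_n − τ_data·x̄)/τ₀ = (18.4265·0.408425 − 0.380952·19.2) / 0.027473 = 0.211565/0.027473 ≈ 7.7.

μ₀ = 7.7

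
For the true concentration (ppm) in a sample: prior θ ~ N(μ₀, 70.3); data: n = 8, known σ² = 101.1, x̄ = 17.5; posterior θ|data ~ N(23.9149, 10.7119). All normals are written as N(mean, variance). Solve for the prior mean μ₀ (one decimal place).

μ₀ = 59.6

The posterior mean is a precision-weighted average: μ_n = (τ₀μ₀ + τ_data·x̄)/(τ₀+τ_data), with τ₀=1/σ₀² and τ_data=n/σ².
Here τ₀ = 1/70.3 = 0.014225 and τ_data = 8/101.1 = 0.079130, so τ_n = 0.093355.
Rearranging for μ₀: μ₀ = (μ_n·τ_n − τ_data·x̄)/τ₀ = (23.9149·0.093355 − 0.079130·17.5) / 0.014225 = 0.847800/0.014225 ≈ 59.6.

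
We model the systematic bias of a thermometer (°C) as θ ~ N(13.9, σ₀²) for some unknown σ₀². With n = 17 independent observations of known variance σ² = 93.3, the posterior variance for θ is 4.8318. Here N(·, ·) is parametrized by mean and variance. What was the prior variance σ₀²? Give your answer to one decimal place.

σ₀² = 40.4

Posterior precision equals prior precision plus data precision: 1/σ_n² = 1/σ₀² + n/σ².
So 1/σ₀² = 1/4.8318 − 17/93.3 = 0.206962 − 0.182208 = 0.024754.
Hence σ₀² = 1/0.024754 ≈ 40.4.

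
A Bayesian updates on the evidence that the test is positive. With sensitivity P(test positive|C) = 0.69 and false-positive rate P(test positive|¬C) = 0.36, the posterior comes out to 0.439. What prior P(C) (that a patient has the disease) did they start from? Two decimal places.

In odds form, posterior odds = prior odds × likelihood ratio, so prior odds = posterior odds ÷ LR.
Posterior odds = 0.439/(1−0.439) = 0.7825. LR = 0.69/0.36 = 1.9167.
Prior odds = 0.7825/1.9167 = 0.4083, so P(C) = 0.4083/(1+0.4083) ≈ 0.29.

P(C) = 0.29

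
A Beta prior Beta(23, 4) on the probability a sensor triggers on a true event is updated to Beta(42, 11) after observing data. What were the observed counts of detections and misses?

19 detections and 7 misses

A Beta(α, β) prior with s successes and f failures in binomial data gives a Beta(α+s, β+f) posterior.
Match parameters: s=42−23=19, f=11−4=7.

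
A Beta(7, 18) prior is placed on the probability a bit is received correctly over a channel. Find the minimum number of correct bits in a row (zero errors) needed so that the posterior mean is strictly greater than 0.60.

After k correct bits and 0 errors the posterior is Beta(7+k, 18), with mean (7+k)/(7+18+k).
Set (7+k)/(25+k) > 0.60 and solve: k > (0.60·25 − 7)/(1 − 0.60) = 20.000.
The smallest integer exceeding 20.000 is 21.

k = 21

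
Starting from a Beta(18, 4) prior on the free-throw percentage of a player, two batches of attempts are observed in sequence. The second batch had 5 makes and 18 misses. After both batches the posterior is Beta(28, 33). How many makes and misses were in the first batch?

5 makes and 11 misses

Because Beta–binomial updating is additive in the counts, the combined data contributed (α_post−α_prior, β_post−β_prior) successes and failures.
Total across both batches: 28−18=10 makes, 33−4=29 misses.
Subtract the second batch: 10−5=5 makes and 29−18=11 misses.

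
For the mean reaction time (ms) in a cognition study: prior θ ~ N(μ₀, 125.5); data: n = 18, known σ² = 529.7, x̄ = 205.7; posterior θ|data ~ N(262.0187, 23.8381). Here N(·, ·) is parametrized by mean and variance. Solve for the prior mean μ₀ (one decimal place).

The posterior mean is a precision-weighted average: μ_n = (τ₀μ₀ + τ_data·x̄)/(τ₀+τ_data), with τ₀=1/σ₀² and τ_data=n/σ².
Here τ₀ = 1/125.5 = 0.007968 and τ_data = 18/529.7 = 0.033981, so τ_n = 0.041949.
Rearranging for μ₀: μ₀ = (μ_n·τ_n − τ_data·x̄)/τ₀ = (262.0187·0.041949 − 0.033981·205.7) / 0.007968 = 4.001531/0.007968 ≈ 502.2.

μ₀ = 502.2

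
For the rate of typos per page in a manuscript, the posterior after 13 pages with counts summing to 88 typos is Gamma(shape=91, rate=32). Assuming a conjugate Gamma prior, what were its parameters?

Gamma(shape=3, rate=19)

A Gamma(α, β) prior (rate parametrization) on a Poisson rate with n observations summing to S gives posterior Gamma(α+S, β+n).
So α = 91 − 88 = 3 and β = 32 − 13 = 19.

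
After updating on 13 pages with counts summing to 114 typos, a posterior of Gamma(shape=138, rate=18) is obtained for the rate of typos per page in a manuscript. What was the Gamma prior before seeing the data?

Gamma(shape=24, rate=5)

A Gamma(α, β) prior (rate parametrization) on a Poisson rate with n observations summing to S gives posterior Gamma(α+S, β+n).
So α = 138 − 114 = 24 and β = 18 − 13 = 5.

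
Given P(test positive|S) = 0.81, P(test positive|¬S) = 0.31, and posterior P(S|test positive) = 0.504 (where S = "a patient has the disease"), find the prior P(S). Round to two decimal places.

Bayes' rule in odds form gives O(S|E) = O(S)·[P(E|S)/P(E|¬S)], hence O(S) = O(S|E)/LR.
Posterior odds = 0.504/(1−0.504) = 1.0161. LR = 0.81/0.31 = 2.6129.
Prior odds = 1.0161/2.6129 = 0.3889, so P(S) = 0.3889/(1+0.3889) ≈ 0.28.

P(S) = 0.28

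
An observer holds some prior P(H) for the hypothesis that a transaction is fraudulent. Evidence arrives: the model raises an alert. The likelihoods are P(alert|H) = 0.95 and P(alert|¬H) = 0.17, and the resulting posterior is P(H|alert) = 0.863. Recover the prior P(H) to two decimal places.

In odds form, posterior odds = prior odds × likelihood ratio, so prior odds = posterior odds ÷ LR.
Posterior odds = 0.863/(1−0.863) = 6.2993. LR = 0.95/0.17 = 5.5882.
Prior odds = 6.2993/5.5882 = 1.1273, so P(H) = 1.1273/(1+1.1273) ≈ 0.53.

P(H) = 0.53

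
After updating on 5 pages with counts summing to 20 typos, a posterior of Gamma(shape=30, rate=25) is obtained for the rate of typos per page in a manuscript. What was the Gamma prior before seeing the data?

Gamma(shape=10, rate=20)

Gamma–Poisson conjugacy: posterior shape = α + Σxᵢ, posterior rate = β + n.
So α = 30 − 20 = 10 and β = 25 − 5 = 20.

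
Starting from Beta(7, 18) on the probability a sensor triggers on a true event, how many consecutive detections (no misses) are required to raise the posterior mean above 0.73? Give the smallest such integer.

After k detections and 0 misses the posterior is Beta(7+k, 18), with mean (7+k)/(7+18+k).
Set (7+k)/(25+k) > 0.73 and solve: k > (0.73·25 − 7)/(1 − 0.73) = 41.667.
The smallest integer exceeding 41.667 is 42.

k = 42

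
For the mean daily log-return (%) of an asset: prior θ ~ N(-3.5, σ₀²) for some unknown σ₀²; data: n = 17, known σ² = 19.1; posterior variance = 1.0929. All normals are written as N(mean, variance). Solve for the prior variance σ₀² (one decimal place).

For the Normal–Normal model with known σ², precisions add: τ_n = τ₀ + n/σ².
So 1/σ₀² = 1/1.0929 − 17/19.1 = 0.914997 − 0.890052 = 0.024945.
Hence σ₀² = 1/0.024945 ≈ 40.1.

σ₀² = 40.1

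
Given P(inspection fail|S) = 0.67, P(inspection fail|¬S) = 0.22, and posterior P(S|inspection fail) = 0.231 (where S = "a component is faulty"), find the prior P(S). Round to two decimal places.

Bayes' rule in odds form gives O(S|E) = O(S)·[P(E|S)/P(E|¬S)], hence O(S) = O(S|E)/LR.
Posterior odds = 0.231/(1−0.231) = 0.3004. LR = 0.67/0.22 = 3.0455.
Prior odds = 0.3004/3.0455 = 0.0986, so P(S) = 0.0986/(1+0.0986) ≈ 0.09.

P(S) = 0.09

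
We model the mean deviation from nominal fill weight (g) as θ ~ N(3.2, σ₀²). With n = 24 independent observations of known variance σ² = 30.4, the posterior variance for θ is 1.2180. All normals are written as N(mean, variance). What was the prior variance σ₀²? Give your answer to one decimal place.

σ₀² = 31.7

For the Normal–Normal model with known σ², precisions add: τ_n = τ₀ + n/σ².
So 1/σ₀² = 1/1.2180 − 24/30.4 = 0.821018 − 0.789474 = 0.031544.
Hence σ₀² = 1/0.031544 ≈ 31.7.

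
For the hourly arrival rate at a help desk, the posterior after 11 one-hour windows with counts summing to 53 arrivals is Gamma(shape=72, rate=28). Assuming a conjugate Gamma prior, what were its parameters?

Gamma(shape=19, rate=17)

Gamma–Poisson conjugacy: posterior shape = α + Σxᵢ, posterior rate = β + n.
So α = 72 − 53 = 19 and β = 28 − 11 = 17.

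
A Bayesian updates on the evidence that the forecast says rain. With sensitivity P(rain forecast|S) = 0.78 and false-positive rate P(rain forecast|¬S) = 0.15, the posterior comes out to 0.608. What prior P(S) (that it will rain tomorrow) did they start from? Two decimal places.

P(S) = 0.23

In odds form, posterior odds = prior odds × likelihood ratio, so prior odds = posterior odds ÷ LR.
Posterior odds = 0.608/(1−0.608) = 1.5510. LR = 0.78/0.15 = 5.2000.
Prior odds = 1.5510/5.2000 = 0.2983, so P(S) = 0.2983/(1+0.2983) ≈ 0.23.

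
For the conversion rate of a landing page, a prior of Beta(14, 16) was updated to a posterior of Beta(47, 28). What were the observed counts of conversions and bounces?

Beta is conjugate to the binomial likelihood: posterior = Beta(a+s, b+f).
Match parameters: s=47−14=33, f=28−16=12.

33 conversions and 12 bounces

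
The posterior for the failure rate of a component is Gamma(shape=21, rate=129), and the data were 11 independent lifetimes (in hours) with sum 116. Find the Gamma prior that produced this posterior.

Gamma(shape=10, rate=13)

Gamma–exponential conjugacy: posterior shape = α + n, posterior rate = β + Σtᵢ.
So α = 21 − 11 = 10 and β = 129 − 116 = 13.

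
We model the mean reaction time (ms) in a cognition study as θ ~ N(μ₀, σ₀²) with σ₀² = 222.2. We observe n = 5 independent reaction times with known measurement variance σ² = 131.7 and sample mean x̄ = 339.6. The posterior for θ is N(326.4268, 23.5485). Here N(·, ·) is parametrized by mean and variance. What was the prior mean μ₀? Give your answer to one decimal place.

μ₀ = 215.3

With known observation variance, the Normal–Normal posterior has precision τ_n = τ₀ + n/σ² and mean μ_n = (τ₀μ₀ + (n/σ²)x̄)/τ_n.
Here τ₀ = 1/222.2 = 0.004500 and τ_data = 5/131.7 = 0.037965, so τ_n = 0.042465.
Rearranging for μ₀: μ₀ = (μ_n·τ_n − τ_data·x̄)/τ₀ = (326.4268·0.042465 − 0.037965·339.6) / 0.004500 = 0.968800/0.004500 ≈ 215.3.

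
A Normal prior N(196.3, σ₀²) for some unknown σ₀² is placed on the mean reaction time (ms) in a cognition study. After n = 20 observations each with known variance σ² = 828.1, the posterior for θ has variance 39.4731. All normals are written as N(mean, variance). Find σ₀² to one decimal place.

Posterior precision equals prior precision plus data precision: 1/σ_n² = 1/σ₀² + n/σ².
So 1/σ₀² = 1/39.4731 − 20/828.1 = 0.025334 − 0.024152 = 0.001182.
Hence σ₀² = 1/0.001182 ≈ 846.0.

σ₀² = 846.0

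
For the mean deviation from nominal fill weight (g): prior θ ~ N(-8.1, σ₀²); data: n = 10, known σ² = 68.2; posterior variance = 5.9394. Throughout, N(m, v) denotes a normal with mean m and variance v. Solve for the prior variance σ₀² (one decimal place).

For the Normal–Normal model with known σ², precisions add: τ_n = τ₀ + n/σ².
So 1/σ₀² = 1/5.9394 − 10/68.2 = 0.168367 − 0.146628 = 0.021739.
Hence σ₀² = 1/0.021739 ≈ 46.0.

σ₀² = 46.0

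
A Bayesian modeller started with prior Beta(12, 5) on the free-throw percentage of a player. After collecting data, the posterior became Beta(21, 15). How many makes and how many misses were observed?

9 makes and 10 misses

Under Beta–binomial conjugacy the posterior parameters are (a+s, b+f).
So s = 21 − 12 = 9 and f = 15 − 5 = 10.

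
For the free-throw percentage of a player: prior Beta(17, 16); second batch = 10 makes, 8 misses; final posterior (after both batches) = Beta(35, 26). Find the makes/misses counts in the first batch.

8 makes and 2 misses

Because Beta–binomial updating is additive in the counts, the combined data contributed (α_post−α_prior, β_post−β_prior) successes and failures.
Total across both batches: 35−17=18 makes, 26−16=10 misses.
Subtract the second batch: 18−10=8 makes and 10−8=2 misses.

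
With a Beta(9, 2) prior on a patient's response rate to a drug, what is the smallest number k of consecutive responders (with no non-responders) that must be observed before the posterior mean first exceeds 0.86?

k = 4

After k responders and 0 non-responders the posterior is Beta(9+k, 2), with mean (9+k)/(9+2+k).
Set (9+k)/(11+k) > 0.86 and solve: k > (0.86·11 − 9)/(1 − 0.86) = 3.286.
The smallest integer exceeding 3.286 is 4.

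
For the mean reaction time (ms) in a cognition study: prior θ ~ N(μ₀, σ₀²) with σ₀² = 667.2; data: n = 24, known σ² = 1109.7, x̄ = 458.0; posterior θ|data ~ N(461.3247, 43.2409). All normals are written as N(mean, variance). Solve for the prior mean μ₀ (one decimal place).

The posterior mean is a precision-weighted average: μ_n = (τ₀μ₀ + τ_data·x̄)/(τ₀+τ_data), with τ₀=1/σ₀² and τ_data=n/σ².
Here τ₀ = 1/667.2 = 0.001499 and τ_data = 24/1109.7 = 0.021627, so τ_n = 0.023126.
Rearranging for μ₀: μ₀ = (μ_n·τ_n − τ_data·x̄)/τ₀ = (461.3247·0.023126 − 0.021627·458.0) / 0.001499 = 0.763429/0.001499 ≈ 509.3.

μ₀ = 509.3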